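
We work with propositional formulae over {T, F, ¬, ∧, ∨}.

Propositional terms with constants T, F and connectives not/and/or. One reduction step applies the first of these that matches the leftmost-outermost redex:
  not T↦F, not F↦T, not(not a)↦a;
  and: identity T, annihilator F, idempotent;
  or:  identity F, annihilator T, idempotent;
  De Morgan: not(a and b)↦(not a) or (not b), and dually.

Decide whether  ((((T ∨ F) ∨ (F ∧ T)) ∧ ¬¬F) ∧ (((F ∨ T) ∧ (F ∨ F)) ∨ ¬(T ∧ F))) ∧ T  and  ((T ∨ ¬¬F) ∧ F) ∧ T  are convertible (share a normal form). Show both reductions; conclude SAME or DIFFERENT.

Term A:
  start: ((((T ∨ F) ∨ (F ∧ T)) ∧ ¬¬F) ∧ (((F ∨ T) ∧ (F ∨ F)) ∨ ¬(T ∧ F))) ∧ T
  [1] (((T ∨ F) ∨ (F ∧ T)) ∧ ¬¬F) ∧ (((F ∨ T) ∧ (F ∨ F)) ∨ ¬(T ∧ F))
  [2] ((T ∨ (F ∧ T)) ∧ ¬¬F) ∧ (((F ∨ T) ∧ (F ∨ F)) ∨ ¬(T ∧ F))
  [3] (T ∧ ¬¬F) ∧ (((F ∨ T) ∧ (F ∨ F)) ∨ ¬(T ∧ F))
  [4] ¬¬F ∧ (((F ∨ T) ∧ (F ∨ F)) ∨ ¬(T ∧ F))
  [5] F ∧ (((F ∨ T) ∧ (F ∨ F)) ∨ ¬(T ∧ F))
  [6] F

Term B:
  start: ((T ∨ ¬¬F) ∧ F) ∧ T
  [1] (T ∨ ¬¬F) ∧ F
  [2] F

Answer: SAME — A ⇓ F, B ⇓ F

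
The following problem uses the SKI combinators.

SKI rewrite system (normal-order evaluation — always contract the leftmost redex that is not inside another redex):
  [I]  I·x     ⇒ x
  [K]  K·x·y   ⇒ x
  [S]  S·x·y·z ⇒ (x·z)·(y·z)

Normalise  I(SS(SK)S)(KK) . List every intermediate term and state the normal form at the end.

  start: I(SS(SK)S)(KK)
  [1] SS(SK)S(KK)
  [2] SS(SKS)(KK)
  [3] S(KK)(SKS(KK))
  [4] S(KK)(K(KK)(S(KK)))
  [5] S(KK)(KK)

Answer: normal form = S(KK)(KK)  (in 5 steps)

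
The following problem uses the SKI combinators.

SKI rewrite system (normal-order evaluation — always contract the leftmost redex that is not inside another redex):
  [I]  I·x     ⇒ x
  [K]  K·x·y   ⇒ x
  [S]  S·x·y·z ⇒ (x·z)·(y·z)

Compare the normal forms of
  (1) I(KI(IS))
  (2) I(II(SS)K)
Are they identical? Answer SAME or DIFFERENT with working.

Term A:
  start: I(KI(IS))
  step 1: KI(IS)
  step 2: I

Term B:
  start: I(II(SS)K)
  step 1: II(SS)K
  step 2: I(SS)K
  step 3: SSK

Answer: DIFFERENT — A ⇓ I, B ⇓ SSK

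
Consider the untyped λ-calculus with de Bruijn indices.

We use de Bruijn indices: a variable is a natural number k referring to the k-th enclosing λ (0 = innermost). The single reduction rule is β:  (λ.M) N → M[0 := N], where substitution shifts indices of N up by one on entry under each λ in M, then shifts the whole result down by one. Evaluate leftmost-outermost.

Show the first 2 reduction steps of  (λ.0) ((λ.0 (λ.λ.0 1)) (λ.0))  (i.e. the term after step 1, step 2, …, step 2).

Answer: after 2 steps: (λ.0) (λ.λ.0 1)

Reduction:
  start: (λ.0) ((λ.0 (λ.λ.0 1)) (λ.0))
  [1] (λ.0 (λ.λ.0 1)) (λ.0)
  [2] (λ.0) (λ.λ.0 1)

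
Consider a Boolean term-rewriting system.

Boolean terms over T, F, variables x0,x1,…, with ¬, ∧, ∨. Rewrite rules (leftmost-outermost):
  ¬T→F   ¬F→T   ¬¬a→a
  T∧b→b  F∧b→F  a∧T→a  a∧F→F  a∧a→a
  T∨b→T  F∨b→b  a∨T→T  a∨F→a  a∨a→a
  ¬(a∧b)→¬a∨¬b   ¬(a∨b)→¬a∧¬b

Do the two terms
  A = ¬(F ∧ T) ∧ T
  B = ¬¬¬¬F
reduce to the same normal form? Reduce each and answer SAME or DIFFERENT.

Term A:
  start: ¬(F ∧ T) ∧ T
  step 1: ¬(F ∧ T)
  step 2: ¬F ∨ ¬T
  step 3: T ∨ ¬T
  step 4: T

Term B:
  start: ¬¬¬¬F
  step 1: ¬¬F
  step 2: F

Answer: DIFFERENT — A ⇓ T, B ⇓ F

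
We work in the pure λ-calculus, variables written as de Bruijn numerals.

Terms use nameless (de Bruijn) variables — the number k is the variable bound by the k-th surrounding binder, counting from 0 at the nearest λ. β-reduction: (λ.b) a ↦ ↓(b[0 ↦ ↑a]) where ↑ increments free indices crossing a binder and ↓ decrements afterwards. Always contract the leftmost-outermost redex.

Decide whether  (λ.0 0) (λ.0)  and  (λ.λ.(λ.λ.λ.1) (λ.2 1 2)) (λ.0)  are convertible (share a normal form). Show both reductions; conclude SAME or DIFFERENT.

Answer: DIFFERENT — A ⇓ λ.0, B ⇓ λ.λ.λ.1

Reduction:
Term A:
  start: (λ.0 0) (λ.0)
  →1  (λ.0) (λ.0)
  →2  λ.0

Term B:
  start: (λ.λ.(λ.λ.λ.1) (λ.2 1 2)) (λ.0)
  →1  λ.(λ.λ.λ.1) (λ.(λ.0) 1 (λ.0))
  →2  λ.λ.λ.1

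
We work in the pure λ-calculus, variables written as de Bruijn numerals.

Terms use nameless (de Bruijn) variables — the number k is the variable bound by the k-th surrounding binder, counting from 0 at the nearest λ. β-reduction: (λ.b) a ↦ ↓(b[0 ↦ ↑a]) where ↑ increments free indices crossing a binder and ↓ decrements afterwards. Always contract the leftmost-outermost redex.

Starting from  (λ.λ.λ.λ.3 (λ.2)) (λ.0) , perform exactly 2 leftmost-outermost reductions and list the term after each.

Answer: after 2 steps: λ.λ.λ.λ.2

Derivation:
  start: (λ.λ.λ.λ.3 (λ.2)) (λ.0)
  →1  λ.λ.λ.(λ.0) (λ.2)
  →2  λ.λ.λ.λ.2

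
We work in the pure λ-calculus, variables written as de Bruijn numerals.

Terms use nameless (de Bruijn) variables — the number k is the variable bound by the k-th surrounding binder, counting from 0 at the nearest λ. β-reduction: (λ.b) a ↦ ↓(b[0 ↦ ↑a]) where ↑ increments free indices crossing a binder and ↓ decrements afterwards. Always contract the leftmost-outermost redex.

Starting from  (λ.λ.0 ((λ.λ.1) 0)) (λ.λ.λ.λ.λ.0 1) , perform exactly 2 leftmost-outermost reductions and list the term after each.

Answer: after 2 steps: λ.0 (λ.1)

Derivation:
  start: (λ.λ.0 ((λ.λ.1) 0)) (λ.λ.λ.λ.λ.0 1)
  →1  λ.0 ((λ.λ.1) 0)
  →2  λ.0 (λ.1)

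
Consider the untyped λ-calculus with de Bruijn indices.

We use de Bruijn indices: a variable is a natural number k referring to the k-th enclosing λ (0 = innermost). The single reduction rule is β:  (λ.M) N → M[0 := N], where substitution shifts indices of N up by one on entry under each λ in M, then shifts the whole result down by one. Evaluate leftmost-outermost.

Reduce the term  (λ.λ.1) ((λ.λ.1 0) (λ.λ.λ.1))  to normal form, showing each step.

  start: (λ.λ.1) ((λ.λ.1 0) (λ.λ.λ.1))
  [1] λ.(λ.λ.1 0) (λ.λ.λ.1)
  [2] λ.λ.(λ.λ.λ.1) 0
  [3] λ.λ.λ.λ.1

Answer: normal form = λ.λ.λ.λ.1  (in 3 steps)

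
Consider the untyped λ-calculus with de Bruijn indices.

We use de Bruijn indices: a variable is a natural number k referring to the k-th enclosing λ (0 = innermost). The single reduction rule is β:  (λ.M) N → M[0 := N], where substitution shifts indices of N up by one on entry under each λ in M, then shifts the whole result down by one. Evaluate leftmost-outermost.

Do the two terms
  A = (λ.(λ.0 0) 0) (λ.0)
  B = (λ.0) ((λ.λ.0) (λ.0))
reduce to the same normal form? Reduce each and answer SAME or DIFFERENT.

Term A:
  start: (λ.(λ.0 0) 0) (λ.0)
  step 1: (λ.0 0) (λ.0)
  step 2: (λ.0) (λ.0)
  step 3: λ.0

Term B:
  start: (λ.0) ((λ.λ.0) (λ.0))
  step 1: (λ.λ.0) (λ.0)
  step 2: λ.0

Answer: SAME — A ⇓ λ.0, B ⇓ λ.0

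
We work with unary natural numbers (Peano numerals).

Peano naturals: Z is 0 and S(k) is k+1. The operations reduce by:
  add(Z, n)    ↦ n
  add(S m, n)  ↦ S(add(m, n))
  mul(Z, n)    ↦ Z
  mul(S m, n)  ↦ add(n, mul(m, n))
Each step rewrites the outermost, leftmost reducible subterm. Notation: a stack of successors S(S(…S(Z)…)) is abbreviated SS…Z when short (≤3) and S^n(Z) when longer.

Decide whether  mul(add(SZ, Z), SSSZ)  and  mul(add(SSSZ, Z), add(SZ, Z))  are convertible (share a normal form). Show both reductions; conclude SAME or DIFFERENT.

Term A:
  start: mul(add(SZ, Z), SSSZ)
  →1  mul(S(add(Z, Z)), SSSZ)
  →2  add(SSSZ, mul(add(Z, Z), SSSZ))
  →3  S(add(SSZ, mul(add(Z, Z), SSSZ)))
  →4  S(S(add(SZ, mul(add(Z, Z), SSSZ))))
  →5  S(S(S(add(Z, mul(add(Z, Z), SSSZ)))))
  →6  S(S(S(mul(add(Z, Z), SSSZ))))
  →7  S(S(S(mul(Z, SSSZ))))
  →8  SSSZ

Term B:
  start: mul(add(SSSZ, Z), add(SZ, Z))
  →1  mul(S(add(SSZ, Z)), add(SZ, Z))
  →2  add(add(SZ, Z), mul(add(SSZ, Z), add(SZ, Z)))
  →3  add(S(add(Z, Z)), mul(add(SSZ, Z), add(SZ, Z)))
  →4  S(add(add(Z, Z), mul(add(SSZ, Z), add(SZ, Z))))
  →5  S(add(Z, mul(add(SSZ, Z), add(SZ, Z))))
  →6  S(mul(add(SSZ, Z), add(SZ, Z)))
  →7  S(mul(S(add(SZ, Z)), add(SZ, Z)))
  →8  S(add(add(SZ, Z), mul(add(SZ, Z), add(SZ, Z))))
  →9  S(add(S(add(Z, Z)), mul(add(SZ, Z), add(SZ, Z))))
  →10  S(S(add(add(Z, Z), mul(add(SZ, Z), add(SZ, Z)))))
  →11  S(S(add(Z, mul(add(SZ, Z), add(SZ, Z)))))
  →12  S(S(mul(add(SZ, Z), add(SZ, Z))))
  →13  S(S(mul(S(add(Z, Z)), add(SZ, Z))))
  →14  S(S(add(add(SZ, Z), mul(add(Z, Z), add(SZ, Z)))))
  →15  S(S(add(S(add(Z, Z)), mul(add(Z, Z), add(SZ, Z)))))
  →16  S(S(S(add(add(Z, Z), mul(add(Z, Z), add(SZ, Z))))))
  →17  S(S(S(add(Z, mul(add(Z, Z), add(SZ, Z))))))
  →18  S(S(S(mul(add(Z, Z), add(SZ, Z)))))
  →19  S(S(S(mul(Z, add(SZ, Z)))))
  →20  SSSZ

Answer: SAME — A ⇓ SSSZ, B ⇓ SSSZ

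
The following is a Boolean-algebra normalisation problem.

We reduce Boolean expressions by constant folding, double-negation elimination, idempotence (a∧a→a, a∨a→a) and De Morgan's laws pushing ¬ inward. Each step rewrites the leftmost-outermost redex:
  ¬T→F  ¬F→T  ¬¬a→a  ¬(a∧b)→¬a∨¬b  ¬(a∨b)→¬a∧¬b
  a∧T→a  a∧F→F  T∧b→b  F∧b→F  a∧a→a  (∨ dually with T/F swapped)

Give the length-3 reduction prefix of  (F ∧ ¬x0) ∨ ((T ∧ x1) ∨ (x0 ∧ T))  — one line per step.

Answer: after 3 steps: x1 ∨ (x0 ∧ T)

Derivation:
  start: (F ∧ ¬x0) ∨ ((T ∧ x1) ∨ (x0 ∧ T))
  [1] F ∨ ((T ∧ x1) ∨ (x0 ∧ T))
  [2] (T ∧ x1) ∨ (x0 ∧ T)
  [3] x1 ∨ (x0 ∧ T)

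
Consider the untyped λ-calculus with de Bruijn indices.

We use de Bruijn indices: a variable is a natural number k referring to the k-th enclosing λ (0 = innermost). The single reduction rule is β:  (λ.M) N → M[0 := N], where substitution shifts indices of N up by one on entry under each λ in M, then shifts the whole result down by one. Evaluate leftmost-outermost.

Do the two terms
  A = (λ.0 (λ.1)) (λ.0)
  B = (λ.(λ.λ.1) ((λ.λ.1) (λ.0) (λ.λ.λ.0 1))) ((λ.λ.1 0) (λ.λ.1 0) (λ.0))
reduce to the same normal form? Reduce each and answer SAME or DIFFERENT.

Term A:
  start: (λ.0 (λ.1)) (λ.0)
  [1] (λ.0) (λ.λ.0)
  [2] λ.λ.0

Term B:
  start: (λ.(λ.λ.1) ((λ.λ.1) (λ.0) (λ.λ.λ.0 1))) ((λ.λ.1 0) (λ.λ.1 0) (λ.0))
  [1] (λ.λ.1) ((λ.λ.1) (λ.0) (λ.λ.λ.0 1))
  [2] λ.(λ.λ.1) (λ.0) (λ.λ.λ.0 1)
  [3] λ.(λ.λ.0) (λ.λ.λ.0 1)
  [4] λ.λ.0

Answer: SAME — A ⇓ λ.λ.0, B ⇓ λ.λ.0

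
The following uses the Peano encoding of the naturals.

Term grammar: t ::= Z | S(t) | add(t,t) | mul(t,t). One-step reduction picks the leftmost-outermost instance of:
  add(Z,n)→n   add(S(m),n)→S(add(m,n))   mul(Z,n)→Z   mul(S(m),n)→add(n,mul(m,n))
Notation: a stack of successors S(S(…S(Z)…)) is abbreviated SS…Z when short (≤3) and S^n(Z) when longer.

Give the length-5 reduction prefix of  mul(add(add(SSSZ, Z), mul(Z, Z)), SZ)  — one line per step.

Answer: after 5 steps: S(mul(add(add(SSZ, Z), mul(Z, Z)), SZ))

Derivation:
  start: mul(add(add(SSSZ, Z), mul(Z, Z)), SZ)
  [1] mul(add(S(add(SSZ, Z)), mul(Z, Z)), SZ)
  [2] mul(S(add(add(SSZ, Z), mul(Z, Z))), SZ)
  [3] add(SZ, mul(add(add(SSZ, Z), mul(Z, Z)), SZ))
  [4] S(add(Z, mul(add(add(SSZ, Z), mul(Z, Z)), SZ)))
  [5] S(mul(add(add(SSZ, Z), mul(Z, Z)), SZ))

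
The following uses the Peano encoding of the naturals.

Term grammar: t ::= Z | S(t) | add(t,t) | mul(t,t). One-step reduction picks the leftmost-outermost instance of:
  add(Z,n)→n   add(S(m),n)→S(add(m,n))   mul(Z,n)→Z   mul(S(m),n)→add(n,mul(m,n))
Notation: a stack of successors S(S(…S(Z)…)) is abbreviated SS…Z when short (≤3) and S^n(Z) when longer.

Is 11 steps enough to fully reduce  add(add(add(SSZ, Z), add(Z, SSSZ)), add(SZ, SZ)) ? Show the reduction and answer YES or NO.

  start: add(add(add(SSZ, Z), add(Z, SSSZ)), add(SZ, SZ))
  step 1: add(add(S(add(SZ, Z)), add(Z, SSSZ)), add(SZ, SZ))
  step 2: add(S(add(add(SZ, Z), add(Z, SSSZ))), add(SZ, SZ))
  step 3: S(add(add(add(SZ, Z), add(Z, SSSZ)), add(SZ, SZ)))
  step 4: S(add(add(S(add(Z, Z)), add(Z, SSSZ)), add(SZ, SZ)))
  step 5: S(add(S(add(add(Z, Z), add(Z, SSSZ))), add(SZ, SZ)))
  step 6: S(S(add(add(add(Z, Z), add(Z, SSSZ)), add(SZ, SZ))))
  step 7: S(S(add(add(Z, add(Z, SSSZ)), add(SZ, SZ))))
  step 8: S(S(add(add(Z, SSSZ), add(SZ, SZ))))
  step 9: S(S(add(SSSZ, add(SZ, SZ))))
  step 10: S(S(S(add(SSZ, add(SZ, SZ)))))
  step 11: S(S(S(S(add(SZ, add(SZ, SZ))))))

Answer: NO — after 11 steps the term is S(S(S(S(add(SZ, add(SZ, SZ)))))), not yet normal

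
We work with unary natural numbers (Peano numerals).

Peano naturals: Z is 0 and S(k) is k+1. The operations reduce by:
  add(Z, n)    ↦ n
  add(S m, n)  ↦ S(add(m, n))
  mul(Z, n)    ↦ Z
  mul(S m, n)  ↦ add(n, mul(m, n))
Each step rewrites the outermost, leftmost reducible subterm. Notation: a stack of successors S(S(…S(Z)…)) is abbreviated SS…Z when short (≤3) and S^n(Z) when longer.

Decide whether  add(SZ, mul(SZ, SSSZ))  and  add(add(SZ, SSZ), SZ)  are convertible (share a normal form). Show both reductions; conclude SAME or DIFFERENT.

Term A:
  start: add(SZ, mul(SZ, SSSZ))
  step 1: S(add(Z, mul(SZ, SSSZ)))
  step 2: S(mul(SZ, SSSZ))
  step 3: S(add(SSSZ, mul(Z, SSSZ)))
  step 4: S(S(add(SSZ, mul(Z, SSSZ))))
  step 5: S(S(S(add(SZ, mul(Z, SSSZ)))))
  step 6: S(S(S(S(add(Z, mul(Z, SSSZ))))))
  step 7: S(S(S(S(mul(Z, SSSZ)))))
  step 8: S^4(Z)

Term B:
  start: add(add(SZ, SSZ), SZ)
  step 1: add(S(add(Z, SSZ)), SZ)
  step 2: S(add(add(Z, SSZ), SZ))
  step 3: S(add(SSZ, SZ))
  step 4: S(S(add(SZ, SZ)))
  step 5: S(S(S(add(Z, SZ))))
  step 6: S^4(Z)

Answer: SAME — A ⇓ S^4(Z), B ⇓ S^4(Z)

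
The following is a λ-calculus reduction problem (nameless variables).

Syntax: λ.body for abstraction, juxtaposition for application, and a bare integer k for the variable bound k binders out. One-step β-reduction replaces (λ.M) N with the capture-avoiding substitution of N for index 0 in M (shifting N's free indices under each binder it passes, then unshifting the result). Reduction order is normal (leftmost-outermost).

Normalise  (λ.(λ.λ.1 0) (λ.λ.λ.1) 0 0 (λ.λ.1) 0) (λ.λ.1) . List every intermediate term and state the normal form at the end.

  start: (λ.(λ.λ.1 0) (λ.λ.λ.1) 0 0 (λ.λ.1) 0) (λ.λ.1)
  →1  (λ.λ.1 0) (λ.λ.λ.1) (λ.λ.1) (λ.λ.1) (λ.λ.1) (λ.λ.1)
  →2  (λ.(λ.λ.λ.1) 0) (λ.λ.1) (λ.λ.1) (λ.λ.1) (λ.λ.1)
  →3  (λ.λ.λ.1) (λ.λ.1) (λ.λ.1) (λ.λ.1) (λ.λ.1)
  →4  (λ.λ.1) (λ.λ.1) (λ.λ.1) (λ.λ.1)
  →5  (λ.λ.λ.1) (λ.λ.1) (λ.λ.1)
  →6  (λ.λ.1) (λ.λ.1)
  →7  λ.λ.λ.1

Answer: normal form = λ.λ.λ.1  (in 7 steps)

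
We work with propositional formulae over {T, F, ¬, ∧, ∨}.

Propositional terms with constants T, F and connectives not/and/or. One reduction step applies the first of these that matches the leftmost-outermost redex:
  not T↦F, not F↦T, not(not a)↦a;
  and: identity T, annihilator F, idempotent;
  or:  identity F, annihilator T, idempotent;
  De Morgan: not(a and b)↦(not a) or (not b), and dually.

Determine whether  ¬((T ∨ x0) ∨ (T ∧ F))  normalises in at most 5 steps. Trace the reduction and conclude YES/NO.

Answer: YES — reaches normal form F in 5 ≤ 5 steps

Reduction:
  start: ¬((T ∨ x0) ∨ (T ∧ F))
  [1] ¬(T ∨ x0) ∧ ¬(T ∧ F)
  [2] (¬T ∧ ¬x0) ∧ ¬(T ∧ F)
  [3] (F ∧ ¬x0) ∧ ¬(T ∧ F)
  [4] F ∧ ¬(T ∧ F)
  [5] F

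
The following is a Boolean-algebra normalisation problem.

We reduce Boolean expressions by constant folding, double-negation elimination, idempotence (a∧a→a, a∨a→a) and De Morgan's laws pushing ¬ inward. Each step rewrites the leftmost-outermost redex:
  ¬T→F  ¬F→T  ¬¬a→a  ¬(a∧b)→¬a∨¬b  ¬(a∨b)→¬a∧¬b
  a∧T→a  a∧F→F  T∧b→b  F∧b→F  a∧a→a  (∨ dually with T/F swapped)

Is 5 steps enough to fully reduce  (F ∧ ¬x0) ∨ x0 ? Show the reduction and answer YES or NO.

  start: (F ∧ ¬x0) ∨ x0
  step 1: F ∨ x0
  step 2: x0

Answer: YES — reaches normal form x0 in 2 ≤ 5 steps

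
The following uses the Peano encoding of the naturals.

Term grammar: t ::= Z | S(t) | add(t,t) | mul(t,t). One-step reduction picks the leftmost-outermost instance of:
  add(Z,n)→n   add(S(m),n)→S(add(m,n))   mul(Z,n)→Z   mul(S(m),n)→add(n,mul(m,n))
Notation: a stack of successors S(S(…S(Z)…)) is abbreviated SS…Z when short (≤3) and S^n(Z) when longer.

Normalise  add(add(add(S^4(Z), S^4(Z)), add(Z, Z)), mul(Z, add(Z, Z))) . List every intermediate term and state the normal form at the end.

  start: add(add(add(S^4(Z), S^4(Z)), add(Z, Z)), mul(Z, add(Z, Z)))
  step 1: add(add(S(add(SSSZ, S^4(Z))), add(Z, Z)), mul(Z, add(Z, Z)))
  step 2: add(S(add(add(SSSZ, S^4(Z)), add(Z, Z))), mul(Z, add(Z, Z)))
  step 3: S(add(add(add(SSSZ, S^4(Z)), add(Z, Z)), mul(Z, add(Z, Z))))
  step 4: S(add(add(S(add(SSZ, S^4(Z))), add(Z, Z)), mul(Z, add(Z, Z))))
  step 5: S(add(S(add(add(SSZ, S^4(Z)), add(Z, Z))), mul(Z, add(Z, Z))))
  step 6: S(S(add(add(add(SSZ, S^4(Z)), add(Z, Z)), mul(Z, add(Z, Z)))))
  step 7: S(S(add(add(S(add(SZ, S^4(Z))), add(Z, Z)), mul(Z, add(Z, Z)))))
  step 8: S(S(add(S(add(add(SZ, S^4(Z)), add(Z, Z))), mul(Z, add(Z, Z)))))
  step 9: S(S(S(add(add(add(SZ, S^4(Z)), add(Z, Z)), mul(Z, add(Z, Z))))))
  step 10: S(S(S(add(add(S(add(Z, S^4(Z))), add(Z, Z)), mul(Z, add(Z, Z))))))
  step 11: S(S(S(add(S(add(add(Z, S^4(Z)), add(Z, Z))), mul(Z, add(Z, Z))))))
  step 12: S(S(S(S(add(add(add(Z, S^4(Z)), add(Z, Z)), mul(Z, add(Z, Z)))))))
  step 13: S(S(S(S(add(add(S^4(Z), add(Z, Z)), mul(Z, add(Z, Z)))))))
  step 14: S(S(S(S(add(S(add(SSSZ, add(Z, Z))), mul(Z, add(Z, Z)))))))
  step 15: S(S(S(S(S(add(add(SSSZ, add(Z, Z)), mul(Z, add(Z, Z))))))))
  step 16: S(S(S(S(S(add(S(add(SSZ, add(Z, Z))), mul(Z, add(Z, Z))))))))
  step 17: S(S(S(S(S(S(add(add(SSZ, add(Z, Z)), mul(Z, add(Z, Z)))))))))
  step 18: S(S(S(S(S(S(add(S(add(SZ, add(Z, Z))), mul(Z, add(Z, Z)))))))))
  step 19: S(S(S(S(S(S(S(add(add(SZ, add(Z, Z)), mul(Z, add(Z, Z))))))))))
  step 20: S(S(S(S(S(S(S(add(S(add(Z, add(Z, Z))), mul(Z, add(Z, Z))))))))))
  step 21: S(S(S(S(S(S(S(S(add(add(Z, add(Z, Z)), mul(Z, add(Z, Z)))))))))))
  step 22: S(S(S(S(S(S(S(S(add(add(Z, Z), mul(Z, add(Z, Z)))))))))))
  step 23: S(S(S(S(S(S(S(S(add(Z, mul(Z, add(Z, Z)))))))))))
  step 24: S(S(S(S(S(S(S(S(mul(Z, add(Z, Z))))))))))
  step 25: S^8(Z)

Answer: normal form = S^8(Z)  (in 25 steps)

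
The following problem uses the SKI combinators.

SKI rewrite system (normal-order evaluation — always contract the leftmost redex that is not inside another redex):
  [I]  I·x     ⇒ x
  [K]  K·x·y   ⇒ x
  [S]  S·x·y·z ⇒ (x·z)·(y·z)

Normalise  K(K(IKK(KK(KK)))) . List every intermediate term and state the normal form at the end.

  start: K(K(IKK(KK(KK))))
  [1] K(K(KK(KK(KK))))
  [2] K(KK)

Answer: normal form = K(KK)  (in 2 steps)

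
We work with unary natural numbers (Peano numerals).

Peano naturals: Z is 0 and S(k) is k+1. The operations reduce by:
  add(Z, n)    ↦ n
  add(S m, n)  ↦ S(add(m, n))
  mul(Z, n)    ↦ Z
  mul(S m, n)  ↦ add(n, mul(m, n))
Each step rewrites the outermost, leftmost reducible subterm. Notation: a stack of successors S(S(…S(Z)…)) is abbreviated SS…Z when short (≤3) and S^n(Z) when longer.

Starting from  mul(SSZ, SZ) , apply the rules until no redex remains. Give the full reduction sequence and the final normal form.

Answer: normal form = SSZ  (in 7 steps)

Derivation:
  start: mul(SSZ, SZ)
  →1  add(SZ, mul(SZ, SZ))
  →2  S(add(Z, mul(SZ, SZ)))
  →3  S(mul(SZ, SZ))
  →4  S(add(SZ, mul(Z, SZ)))
  →5  S(S(add(Z, mul(Z, SZ))))
  →6  S(S(mul(Z, SZ)))
  →7  SSZ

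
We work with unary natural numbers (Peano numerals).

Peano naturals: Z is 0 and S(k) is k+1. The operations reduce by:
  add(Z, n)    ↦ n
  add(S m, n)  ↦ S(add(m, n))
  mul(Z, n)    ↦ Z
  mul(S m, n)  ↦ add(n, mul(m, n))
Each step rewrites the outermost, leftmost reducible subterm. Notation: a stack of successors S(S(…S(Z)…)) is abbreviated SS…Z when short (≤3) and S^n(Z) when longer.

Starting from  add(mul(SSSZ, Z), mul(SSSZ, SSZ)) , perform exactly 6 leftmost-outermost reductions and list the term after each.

Answer: after 6 steps: add(mul(Z, Z), mul(SSSZ, SSZ))

Working:
  start: add(mul(SSSZ, Z), mul(SSSZ, SSZ))
  [1] add(add(Z, mul(SSZ, Z)), mul(SSSZ, SSZ))
  [2] add(mul(SSZ, Z), mul(SSSZ, SSZ))
  [3] add(add(Z, mul(SZ, Z)), mul(SSSZ, SSZ))
  [4] add(mul(SZ, Z), mul(SSSZ, SSZ))
  [5] add(add(Z, mul(Z, Z)), mul(SSSZ, SSZ))
  [6] add(mul(Z, Z), mul(SSSZ, SSZ))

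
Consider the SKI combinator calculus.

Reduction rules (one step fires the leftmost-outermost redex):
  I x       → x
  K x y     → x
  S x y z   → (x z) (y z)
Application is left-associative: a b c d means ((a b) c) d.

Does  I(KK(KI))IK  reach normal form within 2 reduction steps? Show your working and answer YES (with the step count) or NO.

  start: I(KK(KI))IK
  →1  KK(KI)IK
  →2  KIK

Answer: NO — after 2 steps the term is KIK, not yet normal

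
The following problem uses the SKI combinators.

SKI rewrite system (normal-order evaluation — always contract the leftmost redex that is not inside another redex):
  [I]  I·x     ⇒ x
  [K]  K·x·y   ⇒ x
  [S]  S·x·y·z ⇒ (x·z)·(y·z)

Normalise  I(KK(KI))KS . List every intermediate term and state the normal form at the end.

Answer: normal form = K  (in 3 steps)

Derivation:
  start: I(KK(KI))KS
  step 1: KK(KI)KS
  step 2: KKS
  step 3: K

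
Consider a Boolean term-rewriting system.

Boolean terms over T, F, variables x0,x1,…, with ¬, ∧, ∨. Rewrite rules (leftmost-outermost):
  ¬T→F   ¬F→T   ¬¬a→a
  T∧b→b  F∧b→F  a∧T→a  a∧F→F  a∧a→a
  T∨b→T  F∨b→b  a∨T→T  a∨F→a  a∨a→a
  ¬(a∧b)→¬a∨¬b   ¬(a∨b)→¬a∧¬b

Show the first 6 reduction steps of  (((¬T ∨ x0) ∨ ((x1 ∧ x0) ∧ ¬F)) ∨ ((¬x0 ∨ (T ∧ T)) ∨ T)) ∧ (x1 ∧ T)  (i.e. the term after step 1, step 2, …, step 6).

  start: (((¬T ∨ x0) ∨ ((x1 ∧ x0) ∧ ¬F)) ∨ ((¬x0 ∨ (T ∧ T)) ∨ T)) ∧ (x1 ∧ T)
  [1] (((F ∨ x0) ∨ ((x1 ∧ x0) ∧ ¬F)) ∨ ((¬x0 ∨ (T ∧ T)) ∨ T)) ∧ (x1 ∧ T)
  [2] ((x0 ∨ ((x1 ∧ x0) ∧ ¬F)) ∨ ((¬x0 ∨ (T ∧ T)) ∨ T)) ∧ (x1 ∧ T)
  [3] ((x0 ∨ ((x1 ∧ x0) ∧ T)) ∨ ((¬x0 ∨ (T ∧ T)) ∨ T)) ∧ (x1 ∧ T)
  [4] ((x0 ∨ (x1 ∧ x0)) ∨ ((¬x0 ∨ (T ∧ T)) ∨ T)) ∧ (x1 ∧ T)
  [5] ((x0 ∨ (x1 ∧ x0)) ∨ T) ∧ (x1 ∧ T)
  [6] T ∧ (x1 ∧ T)

Answer: after 6 steps: T ∧ (x1 ∧ T)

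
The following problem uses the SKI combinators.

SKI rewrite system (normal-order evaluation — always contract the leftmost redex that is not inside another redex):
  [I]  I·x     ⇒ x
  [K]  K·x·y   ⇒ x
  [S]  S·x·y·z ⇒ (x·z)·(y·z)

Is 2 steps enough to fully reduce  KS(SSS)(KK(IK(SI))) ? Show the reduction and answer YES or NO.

  start: KS(SSS)(KK(IK(SI)))
  [1] S(KK(IK(SI)))
  [2] SK

Answer: YES — reaches normal form SK in 2 ≤ 2 steps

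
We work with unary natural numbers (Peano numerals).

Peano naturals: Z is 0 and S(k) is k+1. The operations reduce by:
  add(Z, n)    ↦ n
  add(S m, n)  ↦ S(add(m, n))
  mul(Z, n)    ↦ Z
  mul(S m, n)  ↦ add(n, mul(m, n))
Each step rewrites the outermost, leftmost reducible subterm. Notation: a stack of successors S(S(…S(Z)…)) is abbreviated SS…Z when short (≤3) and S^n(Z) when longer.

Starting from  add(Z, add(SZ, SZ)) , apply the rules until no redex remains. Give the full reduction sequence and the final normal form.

  start: add(Z, add(SZ, SZ))
  →1  add(SZ, SZ)
  →2  S(add(Z, SZ))
  →3  SSZ

Answer: normal form = SSZ  (in 3 steps)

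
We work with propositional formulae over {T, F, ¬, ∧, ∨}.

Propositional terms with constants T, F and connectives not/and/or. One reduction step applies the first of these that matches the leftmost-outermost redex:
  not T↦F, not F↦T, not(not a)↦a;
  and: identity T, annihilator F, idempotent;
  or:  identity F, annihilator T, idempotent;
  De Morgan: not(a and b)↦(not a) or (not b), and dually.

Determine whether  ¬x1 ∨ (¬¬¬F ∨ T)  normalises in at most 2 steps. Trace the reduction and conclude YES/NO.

Answer: YES — reaches normal form T in 2 ≤ 2 steps

Derivation:
  start: ¬x1 ∨ (¬¬¬F ∨ T)
  →1  ¬x1 ∨ T
  →2  T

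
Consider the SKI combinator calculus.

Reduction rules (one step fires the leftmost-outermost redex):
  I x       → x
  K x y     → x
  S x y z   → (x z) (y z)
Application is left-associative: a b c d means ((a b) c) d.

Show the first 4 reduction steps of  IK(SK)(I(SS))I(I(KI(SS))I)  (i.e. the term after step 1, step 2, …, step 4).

  start: IK(SK)(I(SS))I(I(KI(SS))I)
  →1  K(SK)(I(SS))I(I(KI(SS))I)
  →2  SKI(I(KI(SS))I)
  →3  K(I(KI(SS))I)(I(I(KI(SS))I))
  →4  I(KI(SS))I

Answer: after 4 steps: I(KI(SS))I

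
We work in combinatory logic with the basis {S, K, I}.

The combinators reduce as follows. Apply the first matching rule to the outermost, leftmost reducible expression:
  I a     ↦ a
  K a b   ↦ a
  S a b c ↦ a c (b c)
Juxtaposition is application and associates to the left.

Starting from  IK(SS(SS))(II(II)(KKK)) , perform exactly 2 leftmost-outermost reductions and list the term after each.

  start: IK(SS(SS))(II(II)(KKK))
  [1] K(SS(SS))(II(II)(KKK))
  [2] SS(SS)

Answer: after 2 steps: SS(SS)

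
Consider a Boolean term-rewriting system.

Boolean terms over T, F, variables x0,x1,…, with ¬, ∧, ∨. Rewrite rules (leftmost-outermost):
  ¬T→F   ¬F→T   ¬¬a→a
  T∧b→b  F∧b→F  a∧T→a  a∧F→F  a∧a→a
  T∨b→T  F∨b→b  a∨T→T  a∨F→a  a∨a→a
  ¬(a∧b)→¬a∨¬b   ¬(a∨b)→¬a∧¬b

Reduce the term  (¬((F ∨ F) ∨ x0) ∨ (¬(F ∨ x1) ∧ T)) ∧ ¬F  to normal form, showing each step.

  start: (¬((F ∨ F) ∨ x0) ∨ (¬(F ∨ x1) ∧ T)) ∧ ¬F
  →1  ((¬(F ∨ F) ∧ ¬x0) ∨ (¬(F ∨ x1) ∧ T)) ∧ ¬F
  →2  (((¬F ∧ ¬F) ∧ ¬x0) ∨ (¬(F ∨ x1) ∧ T)) ∧ ¬F
  →3  ((¬F ∧ ¬x0) ∨ (¬(F ∨ x1) ∧ T)) ∧ ¬F
  →4  ((T ∧ ¬x0) ∨ (¬(F ∨ x1) ∧ T)) ∧ ¬F
  →5  (¬x0 ∨ (¬(F ∨ x1) ∧ T)) ∧ ¬F
  →6  (¬x0 ∨ ¬(F ∨ x1)) ∧ ¬F
  →7  (¬x0 ∨ (¬F ∧ ¬x1)) ∧ ¬F
  →8  (¬x0 ∨ (T ∧ ¬x1)) ∧ ¬F
  →9  (¬x0 ∨ ¬x1) ∧ ¬F
  →10  (¬x0 ∨ ¬x1) ∧ T
  →11  ¬x0 ∨ ¬x1

Answer: normal form = ¬x0 ∨ ¬x1  (in 11 steps)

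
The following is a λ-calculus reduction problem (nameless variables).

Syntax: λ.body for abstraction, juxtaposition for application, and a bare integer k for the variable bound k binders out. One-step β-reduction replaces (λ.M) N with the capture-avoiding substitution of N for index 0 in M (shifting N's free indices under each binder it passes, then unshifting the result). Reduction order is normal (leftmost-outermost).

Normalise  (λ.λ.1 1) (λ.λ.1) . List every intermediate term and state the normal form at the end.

  start: (λ.λ.1 1) (λ.λ.1)
  step 1: λ.(λ.λ.1) (λ.λ.1)
  step 2: λ.λ.λ.λ.1

Answer: normal form = λ.λ.λ.λ.1  (in 2 steps)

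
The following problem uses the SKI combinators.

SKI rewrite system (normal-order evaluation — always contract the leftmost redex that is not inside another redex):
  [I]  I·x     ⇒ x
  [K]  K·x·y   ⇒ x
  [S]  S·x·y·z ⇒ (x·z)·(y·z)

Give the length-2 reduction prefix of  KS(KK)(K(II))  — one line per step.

Answer: after 2 steps: S(KI)

Working:
  start: KS(KK)(K(II))
  →1  S(K(II))
  →2  S(KI)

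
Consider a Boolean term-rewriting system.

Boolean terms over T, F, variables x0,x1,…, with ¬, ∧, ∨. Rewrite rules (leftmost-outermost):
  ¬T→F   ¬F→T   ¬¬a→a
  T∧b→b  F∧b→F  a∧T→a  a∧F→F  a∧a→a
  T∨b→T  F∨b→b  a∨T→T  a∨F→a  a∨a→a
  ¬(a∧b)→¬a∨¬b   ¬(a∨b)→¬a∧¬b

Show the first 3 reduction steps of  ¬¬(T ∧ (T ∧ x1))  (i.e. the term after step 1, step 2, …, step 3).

  start: ¬¬(T ∧ (T ∧ x1))
  →1  T ∧ (T ∧ x1)
  →2  T ∧ x1
  →3  x1

Answer: after 3 steps: x1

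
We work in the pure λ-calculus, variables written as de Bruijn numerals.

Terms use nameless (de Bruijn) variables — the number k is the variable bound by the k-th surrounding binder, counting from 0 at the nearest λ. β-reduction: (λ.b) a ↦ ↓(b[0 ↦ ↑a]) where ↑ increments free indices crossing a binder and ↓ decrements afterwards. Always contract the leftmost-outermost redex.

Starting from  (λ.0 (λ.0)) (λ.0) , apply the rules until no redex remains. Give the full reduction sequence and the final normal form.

Answer: normal form = λ.0  (in 2 steps)

Reduction:
  start: (λ.0 (λ.0)) (λ.0)
  step 1: (λ.0) (λ.0)
  step 2: λ.0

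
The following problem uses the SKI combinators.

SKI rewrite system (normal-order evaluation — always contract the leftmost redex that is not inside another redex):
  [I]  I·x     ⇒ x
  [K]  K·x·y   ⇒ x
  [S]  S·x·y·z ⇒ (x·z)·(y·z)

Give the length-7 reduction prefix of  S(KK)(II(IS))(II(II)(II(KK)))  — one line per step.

Answer: after 7 steps: K(S(II(II(KK))))

Reduction:
  start: S(KK)(II(IS))(II(II)(II(KK)))
  step 1: KK(II(II)(II(KK)))(II(IS)(II(II)(II(KK))))
  step 2: K(II(IS)(II(II)(II(KK))))
  step 3: K(I(IS)(II(II)(II(KK))))
  step 4: K(IS(II(II)(II(KK))))
  step 5: K(S(II(II)(II(KK))))
  step 6: K(S(I(II)(II(KK))))
  step 7: K(S(II(II(KK))))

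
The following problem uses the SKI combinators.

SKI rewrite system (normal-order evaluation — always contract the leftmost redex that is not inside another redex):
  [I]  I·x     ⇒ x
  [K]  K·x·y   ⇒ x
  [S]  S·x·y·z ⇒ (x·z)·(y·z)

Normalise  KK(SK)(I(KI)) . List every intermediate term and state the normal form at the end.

Answer: normal form = K(KI)  (in 2 steps)

Working:
  start: KK(SK)(I(KI))
  →1  K(I(KI))
  →2  K(KI)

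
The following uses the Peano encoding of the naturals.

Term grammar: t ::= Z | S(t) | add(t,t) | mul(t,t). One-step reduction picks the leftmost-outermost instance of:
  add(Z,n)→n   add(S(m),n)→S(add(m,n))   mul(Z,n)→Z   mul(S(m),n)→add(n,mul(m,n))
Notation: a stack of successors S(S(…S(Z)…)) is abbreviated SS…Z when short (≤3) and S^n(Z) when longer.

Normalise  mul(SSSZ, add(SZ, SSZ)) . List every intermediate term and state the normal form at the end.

  start: mul(SSSZ, add(SZ, SSZ))
  →1  add(add(SZ, SSZ), mul(SSZ, add(SZ, SSZ)))
  →2  add(S(add(Z, SSZ)), mul(SSZ, add(SZ, SSZ)))
  →3  S(add(add(Z, SSZ), mul(SSZ, add(SZ, SSZ))))
  →4  S(add(SSZ, mul(SSZ, add(SZ, SSZ))))
  →5  S(S(add(SZ, mul(SSZ, add(SZ, SSZ)))))
  →6  S(S(S(add(Z, mul(SSZ, add(SZ, SSZ))))))
  →7  S(S(S(mul(SSZ, add(SZ, SSZ)))))
  →8  S(S(S(add(add(SZ, SSZ), mul(SZ, add(SZ, SSZ))))))
  →9  S(S(S(add(S(add(Z, SSZ)), mul(SZ, add(SZ, SSZ))))))
  →10  S(S(S(S(add(add(Z, SSZ), mul(SZ, add(SZ, SSZ)))))))
  →11  S(S(S(S(add(SSZ, mul(SZ, add(SZ, SSZ)))))))
  →12  S(S(S(S(S(add(SZ, mul(SZ, add(SZ, SSZ))))))))
  →13  S(S(S(S(S(S(add(Z, mul(SZ, add(SZ, SSZ)))))))))
  →14  S(S(S(S(S(S(mul(SZ, add(SZ, SSZ))))))))
  →15  S(S(S(S(S(S(add(add(SZ, SSZ), mul(Z, add(SZ, SSZ)))))))))
  →16  S(S(S(S(S(S(add(S(add(Z, SSZ)), mul(Z, add(SZ, SSZ)))))))))
  →17  S(S(S(S(S(S(S(add(add(Z, SSZ), mul(Z, add(SZ, SSZ))))))))))
  →18  S(S(S(S(S(S(S(add(SSZ, mul(Z, add(SZ, SSZ))))))))))
  →19  S(S(S(S(S(S(S(S(add(SZ, mul(Z, add(SZ, SSZ)))))))))))
  →20  S(S(S(S(S(S(S(S(S(add(Z, mul(Z, add(SZ, SSZ))))))))))))
  →21  S(S(S(S(S(S(S(S(S(mul(Z, add(SZ, SSZ)))))))))))
  →22  S^9(Z)

Answer: normal form = S^9(Z)  (in 22 steps)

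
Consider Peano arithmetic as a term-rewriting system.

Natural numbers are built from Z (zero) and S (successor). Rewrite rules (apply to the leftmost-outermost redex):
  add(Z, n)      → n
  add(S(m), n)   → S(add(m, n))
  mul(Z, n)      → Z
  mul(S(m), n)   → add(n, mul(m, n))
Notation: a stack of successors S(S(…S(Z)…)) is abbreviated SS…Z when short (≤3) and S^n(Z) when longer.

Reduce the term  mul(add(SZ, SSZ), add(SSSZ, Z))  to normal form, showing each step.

Answer: normal form = S^9(Z)  (in 30 steps)

Working:
  start: mul(add(SZ, SSZ), add(SSSZ, Z))
  →1  mul(S(add(Z, SSZ)), add(SSSZ, Z))
  →2  add(add(SSSZ, Z), mul(add(Z, SSZ), add(SSSZ, Z)))
  →3  add(S(add(SSZ, Z)), mul(add(Z, SSZ), add(SSSZ, Z)))
  →4  S(add(add(SSZ, Z), mul(add(Z, SSZ), add(SSSZ, Z))))
  →5  S(add(S(add(SZ, Z)), mul(add(Z, SSZ), add(SSSZ, Z))))
  →6  S(S(add(add(SZ, Z), mul(add(Z, SSZ), add(SSSZ, Z)))))
  →7  S(S(add(S(add(Z, Z)), mul(add(Z, SSZ), add(SSSZ, Z)))))
  →8  S(S(S(add(add(Z, Z), mul(add(Z, SSZ), add(SSSZ, Z))))))
  →9  S(S(S(add(Z, mul(add(Z, SSZ), add(SSSZ, Z))))))
  →10  S(S(S(mul(add(Z, SSZ), add(SSSZ, Z)))))
  →11  S(S(S(mul(SSZ, add(SSSZ, Z)))))
  →12  S(S(S(add(add(SSSZ, Z), mul(SZ, add(SSSZ, Z))))))
  →13  S(S(S(add(S(add(SSZ, Z)), mul(SZ, add(SSSZ, Z))))))
  →14  S(S(S(S(add(add(SSZ, Z), mul(SZ, add(SSSZ, Z)))))))
  →15  S(S(S(S(add(S(add(SZ, Z)), mul(SZ, add(SSSZ, Z)))))))
  →16  S(S(S(S(S(add(add(SZ, Z), mul(SZ, add(SSSZ, Z))))))))
  →17  S(S(S(S(S(add(S(add(Z, Z)), mul(SZ, add(SSSZ, Z))))))))
  →18  S(S(S(S(S(S(add(add(Z, Z), mul(SZ, add(SSSZ, Z)))))))))
  →19  S(S(S(S(S(S(add(Z, mul(SZ, add(SSSZ, Z)))))))))
  →20  S(S(S(S(S(S(mul(SZ, add(SSSZ, Z))))))))
  →21  S(S(S(S(S(S(add(add(SSSZ, Z), mul(Z, add(SSSZ, Z)))))))))
  →22  S(S(S(S(S(S(add(S(add(SSZ, Z)), mul(Z, add(SSSZ, Z)))))))))
  →23  S(S(S(S(S(S(S(add(add(SSZ, Z), mul(Z, add(SSSZ, Z))))))))))
  →24  S(S(S(S(S(S(S(add(S(add(SZ, Z)), mul(Z, add(SSSZ, Z))))))))))
  →25  S(S(S(S(S(S(S(S(add(add(SZ, Z), mul(Z, add(SSSZ, Z)))))))))))
  →26  S(S(S(S(S(S(S(S(add(S(add(Z, Z)), mul(Z, add(SSSZ, Z)))))))))))
  →27  S(S(S(S(S(S(S(S(S(add(add(Z, Z), mul(Z, add(SSSZ, Z))))))))))))
  →28  S(S(S(S(S(S(S(S(S(add(Z, mul(Z, add(SSSZ, Z))))))))))))
  →29  S(S(S(S(S(S(S(S(S(mul(Z, add(SSSZ, Z)))))))))))
  →30  S^9(Z)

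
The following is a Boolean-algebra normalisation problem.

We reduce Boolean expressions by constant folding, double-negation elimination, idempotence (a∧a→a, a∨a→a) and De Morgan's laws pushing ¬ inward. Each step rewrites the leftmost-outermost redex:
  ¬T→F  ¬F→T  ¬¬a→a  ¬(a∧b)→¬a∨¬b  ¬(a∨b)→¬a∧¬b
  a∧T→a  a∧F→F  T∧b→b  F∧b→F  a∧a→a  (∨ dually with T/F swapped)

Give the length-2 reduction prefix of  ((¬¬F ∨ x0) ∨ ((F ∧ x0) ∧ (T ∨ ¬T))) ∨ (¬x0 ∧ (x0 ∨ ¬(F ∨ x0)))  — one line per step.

Answer: after 2 steps: (x0 ∨ ((F ∧ x0) ∧ (T ∨ ¬T))) ∨ (¬x0 ∧ (x0 ∨ ¬(F ∨ x0)))

Working:
  start: ((¬¬F ∨ x0) ∨ ((F ∧ x0) ∧ (T ∨ ¬T))) ∨ (¬x0 ∧ (x0 ∨ ¬(F ∨ x0)))
  [1] ((F ∨ x0) ∨ ((F ∧ x0) ∧ (T ∨ ¬T))) ∨ (¬x0 ∧ (x0 ∨ ¬(F ∨ x0)))
  [2] (x0 ∨ ((F ∧ x0) ∧ (T ∨ ¬T))) ∨ (¬x0 ∧ (x0 ∨ ¬(F ∨ x0)))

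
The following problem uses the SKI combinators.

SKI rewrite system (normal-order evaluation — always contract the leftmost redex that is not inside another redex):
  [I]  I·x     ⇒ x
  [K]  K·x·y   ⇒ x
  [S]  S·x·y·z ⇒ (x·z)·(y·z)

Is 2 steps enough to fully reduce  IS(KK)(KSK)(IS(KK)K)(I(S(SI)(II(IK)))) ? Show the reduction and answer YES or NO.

Answer: NO — after 2 steps the term is KK(IS(KK)K)(KSK(IS(KK)K))(I(S(SI)(II(IK)))), not yet normal

Working:
  start: IS(KK)(KSK)(IS(KK)K)(I(S(SI)(II(IK))))
  →1  S(KK)(KSK)(IS(KK)K)(I(S(SI)(II(IK))))
  →2  KK(IS(KK)K)(KSK(IS(KK)K))(I(S(SI)(II(IK))))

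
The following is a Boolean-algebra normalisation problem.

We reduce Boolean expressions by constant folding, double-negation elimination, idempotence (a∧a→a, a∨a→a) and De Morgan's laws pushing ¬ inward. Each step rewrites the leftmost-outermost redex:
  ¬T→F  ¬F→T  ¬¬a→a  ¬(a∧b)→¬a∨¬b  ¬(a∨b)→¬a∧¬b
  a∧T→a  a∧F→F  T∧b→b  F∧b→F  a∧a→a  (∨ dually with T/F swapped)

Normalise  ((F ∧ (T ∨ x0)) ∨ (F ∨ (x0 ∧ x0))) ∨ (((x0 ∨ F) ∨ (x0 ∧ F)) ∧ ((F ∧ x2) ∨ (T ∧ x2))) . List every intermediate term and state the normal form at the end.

  start: ((F ∧ (T ∨ x0)) ∨ (F ∨ (x0 ∧ x0))) ∨ (((x0 ∨ F) ∨ (x0 ∧ F)) ∧ ((F ∧ x2) ∨ (T ∧ x2)))
  [1] (F ∨ (F ∨ (x0 ∧ x0))) ∨ (((x0 ∨ F) ∨ (x0 ∧ F)) ∧ ((F ∧ x2) ∨ (T ∧ x2)))
  [2] (F ∨ (x0 ∧ x0)) ∨ (((x0 ∨ F) ∨ (x0 ∧ F)) ∧ ((F ∧ x2) ∨ (T ∧ x2)))
  [3] (x0 ∧ x0) ∨ (((x0 ∨ F) ∨ (x0 ∧ F)) ∧ ((F ∧ x2) ∨ (T ∧ x2)))
  [4] x0 ∨ (((x0 ∨ F) ∨ (x0 ∧ F)) ∧ ((F ∧ x2) ∨ (T ∧ x2)))
  [5] x0 ∨ ((x0 ∨ (x0 ∧ F)) ∧ ((F ∧ x2) ∨ (T ∧ x2)))
  [6] x0 ∨ ((x0 ∨ F) ∧ ((F ∧ x2) ∨ (T ∧ x2)))
  [7] x0 ∨ (x0 ∧ ((F ∧ x2) ∨ (T ∧ x2)))
  [8] x0 ∨ (x0 ∧ (F ∨ (T ∧ x2)))
  [9] x0 ∨ (x0 ∧ (T ∧ x2))
  [10] x0 ∨ (x0 ∧ x2)

Answer: normal form = x0 ∨ (x0 ∧ x2)  (in 10 steps)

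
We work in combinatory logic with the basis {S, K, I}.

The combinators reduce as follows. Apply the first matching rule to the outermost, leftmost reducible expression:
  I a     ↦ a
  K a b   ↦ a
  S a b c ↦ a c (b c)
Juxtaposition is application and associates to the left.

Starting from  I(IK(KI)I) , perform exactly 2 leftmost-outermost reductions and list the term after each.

Answer: after 2 steps: K(KI)I

Working:
  start: I(IK(KI)I)
  [1] IK(KI)I
  [2] K(KI)I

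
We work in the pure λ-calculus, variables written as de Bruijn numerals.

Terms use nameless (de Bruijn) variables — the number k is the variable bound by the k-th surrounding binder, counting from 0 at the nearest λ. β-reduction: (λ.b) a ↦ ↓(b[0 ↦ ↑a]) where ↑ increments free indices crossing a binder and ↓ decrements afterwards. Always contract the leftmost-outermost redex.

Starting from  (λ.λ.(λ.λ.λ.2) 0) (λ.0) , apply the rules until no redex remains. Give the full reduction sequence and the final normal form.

Answer: normal form = λ.λ.λ.2  (in 2 steps)

Working:
  start: (λ.λ.(λ.λ.λ.2) 0) (λ.0)
  [1] λ.(λ.λ.λ.2) 0
  [2] λ.λ.λ.2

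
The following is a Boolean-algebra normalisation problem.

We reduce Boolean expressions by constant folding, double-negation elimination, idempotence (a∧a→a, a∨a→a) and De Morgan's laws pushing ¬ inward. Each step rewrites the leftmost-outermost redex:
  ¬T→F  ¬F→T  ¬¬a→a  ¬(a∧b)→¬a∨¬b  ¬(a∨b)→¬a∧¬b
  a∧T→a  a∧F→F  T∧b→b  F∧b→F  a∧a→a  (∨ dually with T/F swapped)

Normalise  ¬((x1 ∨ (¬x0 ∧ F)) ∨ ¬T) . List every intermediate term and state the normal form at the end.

  start: ¬((x1 ∨ (¬x0 ∧ F)) ∨ ¬T)
  [1] ¬(x1 ∨ (¬x0 ∧ F)) ∧ ¬¬T
  [2] (¬x1 ∧ ¬(¬x0 ∧ F)) ∧ ¬¬T
  [3] (¬x1 ∧ (¬¬x0 ∨ ¬F)) ∧ ¬¬T
  [4] (¬x1 ∧ (x0 ∨ ¬F)) ∧ ¬¬T
  [5] (¬x1 ∧ (x0 ∨ T)) ∧ ¬¬T
  [6] (¬x1 ∧ T) ∧ ¬¬T
  [7] ¬x1 ∧ ¬¬T
  [8] ¬x1 ∧ T
  [9] ¬x1

Answer: normal form = ¬x1  (in 9 steps)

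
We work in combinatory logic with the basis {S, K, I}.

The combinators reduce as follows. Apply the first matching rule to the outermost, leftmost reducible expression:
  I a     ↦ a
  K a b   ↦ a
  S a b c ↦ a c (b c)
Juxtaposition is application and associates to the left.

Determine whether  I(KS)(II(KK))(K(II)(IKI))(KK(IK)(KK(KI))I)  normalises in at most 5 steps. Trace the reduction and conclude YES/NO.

  start: I(KS)(II(KK))(K(II)(IKI))(KK(IK)(KK(KI))I)
  step 1: KS(II(KK))(K(II)(IKI))(KK(IK)(KK(KI))I)
  step 2: S(K(II)(IKI))(KK(IK)(KK(KI))I)
  step 3: S(II)(KK(IK)(KK(KI))I)
  step 4: SI(KK(IK)(KK(KI))I)
  step 5: SI(K(KK(KI))I)

Answer: NO — after 5 steps the term is SI(K(KK(KI))I), not yet normal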